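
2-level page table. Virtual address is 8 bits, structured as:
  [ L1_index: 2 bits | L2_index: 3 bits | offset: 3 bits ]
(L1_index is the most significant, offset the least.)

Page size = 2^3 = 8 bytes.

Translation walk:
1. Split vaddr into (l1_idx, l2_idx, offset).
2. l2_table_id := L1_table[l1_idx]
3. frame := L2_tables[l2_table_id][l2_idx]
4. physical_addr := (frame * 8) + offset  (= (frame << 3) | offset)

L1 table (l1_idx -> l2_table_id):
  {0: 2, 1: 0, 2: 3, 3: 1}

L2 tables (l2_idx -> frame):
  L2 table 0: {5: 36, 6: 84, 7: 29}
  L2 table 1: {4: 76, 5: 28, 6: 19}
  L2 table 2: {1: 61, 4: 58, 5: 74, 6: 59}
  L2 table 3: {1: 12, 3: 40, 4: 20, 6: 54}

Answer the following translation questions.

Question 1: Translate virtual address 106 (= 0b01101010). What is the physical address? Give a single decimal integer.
Answer: 290

Derivation:
vaddr = 106 = 0b01101010
Split: l1_idx=1, l2_idx=5, offset=2
L1[1] = 0
L2[0][5] = 36
paddr = 36 * 8 + 2 = 290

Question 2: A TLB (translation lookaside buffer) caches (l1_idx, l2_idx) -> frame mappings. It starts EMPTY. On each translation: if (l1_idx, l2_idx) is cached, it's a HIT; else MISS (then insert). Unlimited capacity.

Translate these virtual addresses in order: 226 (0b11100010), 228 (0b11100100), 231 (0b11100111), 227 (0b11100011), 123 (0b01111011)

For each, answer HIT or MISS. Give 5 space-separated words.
Answer: MISS HIT HIT HIT MISS

Derivation:
vaddr=226: (3,4) not in TLB -> MISS, insert
vaddr=228: (3,4) in TLB -> HIT
vaddr=231: (3,4) in TLB -> HIT
vaddr=227: (3,4) in TLB -> HIT
vaddr=123: (1,7) not in TLB -> MISS, insert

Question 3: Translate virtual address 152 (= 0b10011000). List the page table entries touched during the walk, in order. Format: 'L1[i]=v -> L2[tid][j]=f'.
Answer: L1[2]=3 -> L2[3][3]=40

Derivation:
vaddr = 152 = 0b10011000
Split: l1_idx=2, l2_idx=3, offset=0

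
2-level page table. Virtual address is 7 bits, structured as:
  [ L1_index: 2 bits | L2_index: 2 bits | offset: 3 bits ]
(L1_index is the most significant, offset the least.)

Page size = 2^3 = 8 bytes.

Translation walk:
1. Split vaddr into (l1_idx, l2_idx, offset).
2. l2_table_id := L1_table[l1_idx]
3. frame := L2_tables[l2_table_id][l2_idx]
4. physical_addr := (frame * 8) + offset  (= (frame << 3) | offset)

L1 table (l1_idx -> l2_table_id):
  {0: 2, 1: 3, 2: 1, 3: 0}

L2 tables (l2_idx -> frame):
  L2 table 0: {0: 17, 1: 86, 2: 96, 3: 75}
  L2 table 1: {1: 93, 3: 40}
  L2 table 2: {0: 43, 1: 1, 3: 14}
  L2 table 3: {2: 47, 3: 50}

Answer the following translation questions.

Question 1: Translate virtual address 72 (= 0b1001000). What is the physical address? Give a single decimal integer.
Answer: 744

Derivation:
vaddr = 72 = 0b1001000
Split: l1_idx=2, l2_idx=1, offset=0
L1[2] = 1
L2[1][1] = 93
paddr = 93 * 8 + 0 = 744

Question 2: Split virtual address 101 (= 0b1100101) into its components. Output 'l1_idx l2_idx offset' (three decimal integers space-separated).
vaddr = 101 = 0b1100101
  top 2 bits -> l1_idx = 3
  next 2 bits -> l2_idx = 0
  bottom 3 bits -> offset = 5

Answer: 3 0 5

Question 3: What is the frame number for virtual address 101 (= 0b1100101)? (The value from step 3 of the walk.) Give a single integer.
Answer: 17

Derivation:
vaddr = 101: l1_idx=3, l2_idx=0
L1[3] = 0; L2[0][0] = 17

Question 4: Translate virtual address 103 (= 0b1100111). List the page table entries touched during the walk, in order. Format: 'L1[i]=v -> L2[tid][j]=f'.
Answer: L1[3]=0 -> L2[0][0]=17

Derivation:
vaddr = 103 = 0b1100111
Split: l1_idx=3, l2_idx=0, offset=7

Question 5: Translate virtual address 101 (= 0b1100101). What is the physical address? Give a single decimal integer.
vaddr = 101 = 0b1100101
Split: l1_idx=3, l2_idx=0, offset=5
L1[3] = 0
L2[0][0] = 17
paddr = 17 * 8 + 5 = 141

Answer: 141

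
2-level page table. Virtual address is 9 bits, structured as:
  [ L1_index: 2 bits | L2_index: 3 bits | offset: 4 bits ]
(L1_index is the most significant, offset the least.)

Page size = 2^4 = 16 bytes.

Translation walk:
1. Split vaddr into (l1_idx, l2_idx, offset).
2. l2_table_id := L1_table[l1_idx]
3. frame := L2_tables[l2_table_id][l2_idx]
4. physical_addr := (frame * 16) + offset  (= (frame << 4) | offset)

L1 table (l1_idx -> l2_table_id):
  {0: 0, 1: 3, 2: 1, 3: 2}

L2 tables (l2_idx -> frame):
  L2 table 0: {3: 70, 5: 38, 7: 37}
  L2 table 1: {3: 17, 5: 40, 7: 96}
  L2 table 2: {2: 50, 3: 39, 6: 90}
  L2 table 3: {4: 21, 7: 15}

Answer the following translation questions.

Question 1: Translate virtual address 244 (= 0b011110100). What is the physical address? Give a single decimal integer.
vaddr = 244 = 0b011110100
Split: l1_idx=1, l2_idx=7, offset=4
L1[1] = 3
L2[3][7] = 15
paddr = 15 * 16 + 4 = 244

Answer: 244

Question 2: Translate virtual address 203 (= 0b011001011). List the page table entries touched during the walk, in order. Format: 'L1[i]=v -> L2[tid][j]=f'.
Answer: L1[1]=3 -> L2[3][4]=21

Derivation:
vaddr = 203 = 0b011001011
Split: l1_idx=1, l2_idx=4, offset=11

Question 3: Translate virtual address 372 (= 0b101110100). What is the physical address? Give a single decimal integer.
Answer: 1540

Derivation:
vaddr = 372 = 0b101110100
Split: l1_idx=2, l2_idx=7, offset=4
L1[2] = 1
L2[1][7] = 96
paddr = 96 * 16 + 4 = 1540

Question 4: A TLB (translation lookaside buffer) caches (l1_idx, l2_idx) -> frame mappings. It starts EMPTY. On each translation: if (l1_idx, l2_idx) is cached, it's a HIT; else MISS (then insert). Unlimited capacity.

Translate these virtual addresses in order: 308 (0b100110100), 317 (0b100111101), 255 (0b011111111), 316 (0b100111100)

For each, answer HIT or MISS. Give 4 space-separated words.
vaddr=308: (2,3) not in TLB -> MISS, insert
vaddr=317: (2,3) in TLB -> HIT
vaddr=255: (1,7) not in TLB -> MISS, insert
vaddr=316: (2,3) in TLB -> HIT

Answer: MISS HIT MISS HIT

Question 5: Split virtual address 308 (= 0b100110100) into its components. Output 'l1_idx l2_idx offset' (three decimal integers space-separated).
Answer: 2 3 4

Derivation:
vaddr = 308 = 0b100110100
  top 2 bits -> l1_idx = 2
  next 3 bits -> l2_idx = 3
  bottom 4 bits -> offset = 4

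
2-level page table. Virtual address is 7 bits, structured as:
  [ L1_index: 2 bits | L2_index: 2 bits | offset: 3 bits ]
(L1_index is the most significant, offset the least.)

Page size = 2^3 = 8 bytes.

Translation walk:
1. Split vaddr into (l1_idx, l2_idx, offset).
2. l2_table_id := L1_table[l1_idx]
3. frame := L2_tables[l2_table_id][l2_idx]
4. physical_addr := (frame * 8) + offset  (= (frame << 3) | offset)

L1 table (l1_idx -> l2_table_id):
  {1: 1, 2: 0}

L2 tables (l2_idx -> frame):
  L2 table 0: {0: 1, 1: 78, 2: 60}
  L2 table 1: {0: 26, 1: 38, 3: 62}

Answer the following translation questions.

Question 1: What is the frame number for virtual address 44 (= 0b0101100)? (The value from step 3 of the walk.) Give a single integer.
vaddr = 44: l1_idx=1, l2_idx=1
L1[1] = 1; L2[1][1] = 38

Answer: 38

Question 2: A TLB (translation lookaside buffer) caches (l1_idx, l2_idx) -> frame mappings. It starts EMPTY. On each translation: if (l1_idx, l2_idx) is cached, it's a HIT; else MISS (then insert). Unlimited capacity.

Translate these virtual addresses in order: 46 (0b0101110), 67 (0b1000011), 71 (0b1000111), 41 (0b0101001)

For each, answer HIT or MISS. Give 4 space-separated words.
vaddr=46: (1,1) not in TLB -> MISS, insert
vaddr=67: (2,0) not in TLB -> MISS, insert
vaddr=71: (2,0) in TLB -> HIT
vaddr=41: (1,1) in TLB -> HIT

Answer: MISS MISS HIT HIT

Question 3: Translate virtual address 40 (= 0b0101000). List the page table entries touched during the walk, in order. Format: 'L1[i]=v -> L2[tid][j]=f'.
Answer: L1[1]=1 -> L2[1][1]=38

Derivation:
vaddr = 40 = 0b0101000
Split: l1_idx=1, l2_idx=1, offset=0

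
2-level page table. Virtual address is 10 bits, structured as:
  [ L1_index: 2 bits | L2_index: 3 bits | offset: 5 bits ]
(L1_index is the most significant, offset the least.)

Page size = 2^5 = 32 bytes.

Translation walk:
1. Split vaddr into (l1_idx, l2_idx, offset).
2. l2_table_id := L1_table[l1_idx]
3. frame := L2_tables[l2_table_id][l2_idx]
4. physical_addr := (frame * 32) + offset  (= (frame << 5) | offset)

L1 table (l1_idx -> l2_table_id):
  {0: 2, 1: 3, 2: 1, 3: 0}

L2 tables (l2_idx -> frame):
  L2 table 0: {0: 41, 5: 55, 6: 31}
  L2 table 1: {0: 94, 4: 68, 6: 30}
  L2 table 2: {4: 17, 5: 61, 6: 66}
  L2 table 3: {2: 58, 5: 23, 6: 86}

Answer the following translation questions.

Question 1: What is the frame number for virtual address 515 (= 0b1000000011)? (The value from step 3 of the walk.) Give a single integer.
vaddr = 515: l1_idx=2, l2_idx=0
L1[2] = 1; L2[1][0] = 94

Answer: 94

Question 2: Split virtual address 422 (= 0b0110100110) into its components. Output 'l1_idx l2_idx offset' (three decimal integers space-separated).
vaddr = 422 = 0b0110100110
  top 2 bits -> l1_idx = 1
  next 3 bits -> l2_idx = 5
  bottom 5 bits -> offset = 6

Answer: 1 5 6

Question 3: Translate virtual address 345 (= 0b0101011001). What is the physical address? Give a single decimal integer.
vaddr = 345 = 0b0101011001
Split: l1_idx=1, l2_idx=2, offset=25
L1[1] = 3
L2[3][2] = 58
paddr = 58 * 32 + 25 = 1881

Answer: 1881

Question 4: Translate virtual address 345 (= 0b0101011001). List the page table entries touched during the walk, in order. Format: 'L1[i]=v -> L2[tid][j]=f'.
Answer: L1[1]=3 -> L2[3][2]=58

Derivation:
vaddr = 345 = 0b0101011001
Split: l1_idx=1, l2_idx=2, offset=25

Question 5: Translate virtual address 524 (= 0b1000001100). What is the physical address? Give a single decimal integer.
Answer: 3020

Derivation:
vaddr = 524 = 0b1000001100
Split: l1_idx=2, l2_idx=0, offset=12
L1[2] = 1
L2[1][0] = 94
paddr = 94 * 32 + 12 = 3020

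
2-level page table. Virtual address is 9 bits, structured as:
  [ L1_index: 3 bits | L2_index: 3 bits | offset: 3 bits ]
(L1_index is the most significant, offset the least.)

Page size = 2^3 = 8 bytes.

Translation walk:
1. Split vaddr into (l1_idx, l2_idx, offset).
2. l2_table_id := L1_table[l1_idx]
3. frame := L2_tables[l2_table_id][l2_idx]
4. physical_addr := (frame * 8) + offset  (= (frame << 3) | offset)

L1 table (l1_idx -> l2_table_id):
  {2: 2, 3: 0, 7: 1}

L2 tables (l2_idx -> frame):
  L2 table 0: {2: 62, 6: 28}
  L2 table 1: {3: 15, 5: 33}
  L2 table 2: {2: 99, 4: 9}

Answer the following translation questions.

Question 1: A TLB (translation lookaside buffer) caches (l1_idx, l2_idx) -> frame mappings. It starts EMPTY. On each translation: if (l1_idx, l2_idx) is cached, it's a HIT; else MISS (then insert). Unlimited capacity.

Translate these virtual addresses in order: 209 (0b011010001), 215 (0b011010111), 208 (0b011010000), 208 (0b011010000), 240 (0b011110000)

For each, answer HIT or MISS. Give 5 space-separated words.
vaddr=209: (3,2) not in TLB -> MISS, insert
vaddr=215: (3,2) in TLB -> HIT
vaddr=208: (3,2) in TLB -> HIT
vaddr=208: (3,2) in TLB -> HIT
vaddr=240: (3,6) not in TLB -> MISS, insert

Answer: MISS HIT HIT HIT MISS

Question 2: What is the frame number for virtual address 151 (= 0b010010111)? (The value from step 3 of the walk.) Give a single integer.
vaddr = 151: l1_idx=2, l2_idx=2
L1[2] = 2; L2[2][2] = 99

Answer: 99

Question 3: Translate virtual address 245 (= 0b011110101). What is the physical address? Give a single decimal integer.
vaddr = 245 = 0b011110101
Split: l1_idx=3, l2_idx=6, offset=5
L1[3] = 0
L2[0][6] = 28
paddr = 28 * 8 + 5 = 229

Answer: 229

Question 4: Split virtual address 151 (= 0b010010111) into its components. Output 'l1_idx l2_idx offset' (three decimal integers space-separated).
vaddr = 151 = 0b010010111
  top 3 bits -> l1_idx = 2
  next 3 bits -> l2_idx = 2
  bottom 3 bits -> offset = 7

Answer: 2 2 7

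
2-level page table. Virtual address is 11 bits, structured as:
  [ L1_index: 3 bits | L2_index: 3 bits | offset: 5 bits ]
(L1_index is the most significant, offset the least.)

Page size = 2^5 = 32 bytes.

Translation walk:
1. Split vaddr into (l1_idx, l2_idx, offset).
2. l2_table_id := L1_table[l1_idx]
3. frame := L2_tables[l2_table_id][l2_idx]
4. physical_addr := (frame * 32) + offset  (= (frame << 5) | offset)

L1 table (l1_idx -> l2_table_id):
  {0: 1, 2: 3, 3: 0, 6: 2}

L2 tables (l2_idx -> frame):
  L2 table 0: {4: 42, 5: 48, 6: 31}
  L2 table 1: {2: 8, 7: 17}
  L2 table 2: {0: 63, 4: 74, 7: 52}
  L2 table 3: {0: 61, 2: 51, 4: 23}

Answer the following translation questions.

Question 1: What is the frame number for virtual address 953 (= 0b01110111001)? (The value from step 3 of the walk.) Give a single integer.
vaddr = 953: l1_idx=3, l2_idx=5
L1[3] = 0; L2[0][5] = 48

Answer: 48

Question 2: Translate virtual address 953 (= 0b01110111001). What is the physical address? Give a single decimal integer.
vaddr = 953 = 0b01110111001
Split: l1_idx=3, l2_idx=5, offset=25
L1[3] = 0
L2[0][5] = 48
paddr = 48 * 32 + 25 = 1561

Answer: 1561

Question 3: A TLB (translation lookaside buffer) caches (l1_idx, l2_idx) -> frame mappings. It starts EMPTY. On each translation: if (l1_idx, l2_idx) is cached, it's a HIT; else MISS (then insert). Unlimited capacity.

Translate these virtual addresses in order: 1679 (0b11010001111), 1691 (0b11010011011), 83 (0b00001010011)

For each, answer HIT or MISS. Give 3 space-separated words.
Answer: MISS HIT MISS

Derivation:
vaddr=1679: (6,4) not in TLB -> MISS, insert
vaddr=1691: (6,4) in TLB -> HIT
vaddr=83: (0,2) not in TLB -> MISS, insert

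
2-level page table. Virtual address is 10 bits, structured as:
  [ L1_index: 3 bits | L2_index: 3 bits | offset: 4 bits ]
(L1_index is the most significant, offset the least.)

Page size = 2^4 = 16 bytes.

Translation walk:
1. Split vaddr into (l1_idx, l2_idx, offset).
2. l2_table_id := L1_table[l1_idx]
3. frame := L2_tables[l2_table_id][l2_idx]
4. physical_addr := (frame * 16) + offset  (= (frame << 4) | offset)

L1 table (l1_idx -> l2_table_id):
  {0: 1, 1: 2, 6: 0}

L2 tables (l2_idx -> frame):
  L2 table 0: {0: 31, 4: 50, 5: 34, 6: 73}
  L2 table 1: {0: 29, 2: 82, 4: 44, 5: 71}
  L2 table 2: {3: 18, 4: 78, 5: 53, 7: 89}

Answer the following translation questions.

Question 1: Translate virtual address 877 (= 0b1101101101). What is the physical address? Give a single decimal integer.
Answer: 1181

Derivation:
vaddr = 877 = 0b1101101101
Split: l1_idx=6, l2_idx=6, offset=13
L1[6] = 0
L2[0][6] = 73
paddr = 73 * 16 + 13 = 1181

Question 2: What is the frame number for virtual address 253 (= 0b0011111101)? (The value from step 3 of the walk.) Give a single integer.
vaddr = 253: l1_idx=1, l2_idx=7
L1[1] = 2; L2[2][7] = 89

Answer: 89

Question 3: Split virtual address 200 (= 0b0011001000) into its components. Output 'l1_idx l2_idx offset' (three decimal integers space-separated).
vaddr = 200 = 0b0011001000
  top 3 bits -> l1_idx = 1
  next 3 bits -> l2_idx = 4
  bottom 4 bits -> offset = 8

Answer: 1 4 8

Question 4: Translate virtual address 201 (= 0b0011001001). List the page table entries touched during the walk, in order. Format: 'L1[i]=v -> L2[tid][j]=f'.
Answer: L1[1]=2 -> L2[2][4]=78

Derivation:
vaddr = 201 = 0b0011001001
Split: l1_idx=1, l2_idx=4, offset=9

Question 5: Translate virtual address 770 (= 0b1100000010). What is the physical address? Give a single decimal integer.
vaddr = 770 = 0b1100000010
Split: l1_idx=6, l2_idx=0, offset=2
L1[6] = 0
L2[0][0] = 31
paddr = 31 * 16 + 2 = 498

Answer: 498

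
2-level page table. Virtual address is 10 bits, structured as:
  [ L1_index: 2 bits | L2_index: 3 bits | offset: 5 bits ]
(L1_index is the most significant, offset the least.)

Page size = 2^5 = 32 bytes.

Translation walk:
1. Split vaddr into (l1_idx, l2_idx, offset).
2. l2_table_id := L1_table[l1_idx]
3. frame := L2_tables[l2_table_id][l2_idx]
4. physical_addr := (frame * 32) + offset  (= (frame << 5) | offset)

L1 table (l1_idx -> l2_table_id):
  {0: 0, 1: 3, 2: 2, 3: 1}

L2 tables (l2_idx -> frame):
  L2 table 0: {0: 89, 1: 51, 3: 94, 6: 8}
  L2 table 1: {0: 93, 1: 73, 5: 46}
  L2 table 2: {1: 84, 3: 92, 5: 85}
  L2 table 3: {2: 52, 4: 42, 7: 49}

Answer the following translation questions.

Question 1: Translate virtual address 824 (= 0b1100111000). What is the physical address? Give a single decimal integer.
Answer: 2360

Derivation:
vaddr = 824 = 0b1100111000
Split: l1_idx=3, l2_idx=1, offset=24
L1[3] = 1
L2[1][1] = 73
paddr = 73 * 32 + 24 = 2360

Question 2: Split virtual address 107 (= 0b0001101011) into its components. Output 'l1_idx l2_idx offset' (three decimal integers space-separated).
vaddr = 107 = 0b0001101011
  top 2 bits -> l1_idx = 0
  next 3 bits -> l2_idx = 3
  bottom 5 bits -> offset = 11

Answer: 0 3 11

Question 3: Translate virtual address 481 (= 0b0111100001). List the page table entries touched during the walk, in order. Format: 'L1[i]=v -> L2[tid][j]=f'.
vaddr = 481 = 0b0111100001
Split: l1_idx=1, l2_idx=7, offset=1

Answer: L1[1]=3 -> L2[3][7]=49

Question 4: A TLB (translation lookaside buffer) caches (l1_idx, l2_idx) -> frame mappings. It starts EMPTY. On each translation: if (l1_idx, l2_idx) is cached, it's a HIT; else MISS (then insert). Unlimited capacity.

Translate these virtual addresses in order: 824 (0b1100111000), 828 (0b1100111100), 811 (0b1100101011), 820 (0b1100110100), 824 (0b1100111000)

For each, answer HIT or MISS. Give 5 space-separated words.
vaddr=824: (3,1) not in TLB -> MISS, insert
vaddr=828: (3,1) in TLB -> HIT
vaddr=811: (3,1) in TLB -> HIT
vaddr=820: (3,1) in TLB -> HIT
vaddr=824: (3,1) in TLB -> HIT

Answer: MISS HIT HIT HIT HIT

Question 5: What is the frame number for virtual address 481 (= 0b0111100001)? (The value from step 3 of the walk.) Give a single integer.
Answer: 49

Derivation:
vaddr = 481: l1_idx=1, l2_idx=7
L1[1] = 3; L2[3][7] = 49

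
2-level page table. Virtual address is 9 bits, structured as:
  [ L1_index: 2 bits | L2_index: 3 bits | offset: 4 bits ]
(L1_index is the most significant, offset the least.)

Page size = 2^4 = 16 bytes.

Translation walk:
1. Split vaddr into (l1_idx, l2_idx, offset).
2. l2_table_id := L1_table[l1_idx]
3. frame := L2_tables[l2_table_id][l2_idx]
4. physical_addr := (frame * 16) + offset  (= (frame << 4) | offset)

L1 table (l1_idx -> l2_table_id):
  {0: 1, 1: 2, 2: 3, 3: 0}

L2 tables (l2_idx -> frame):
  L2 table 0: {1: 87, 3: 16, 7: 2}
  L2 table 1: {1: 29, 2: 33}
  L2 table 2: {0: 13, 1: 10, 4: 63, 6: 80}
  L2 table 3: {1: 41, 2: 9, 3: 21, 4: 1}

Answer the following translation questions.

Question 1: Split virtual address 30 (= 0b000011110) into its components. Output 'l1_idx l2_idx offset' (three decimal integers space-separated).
vaddr = 30 = 0b000011110
  top 2 bits -> l1_idx = 0
  next 3 bits -> l2_idx = 1
  bottom 4 bits -> offset = 14

Answer: 0 1 14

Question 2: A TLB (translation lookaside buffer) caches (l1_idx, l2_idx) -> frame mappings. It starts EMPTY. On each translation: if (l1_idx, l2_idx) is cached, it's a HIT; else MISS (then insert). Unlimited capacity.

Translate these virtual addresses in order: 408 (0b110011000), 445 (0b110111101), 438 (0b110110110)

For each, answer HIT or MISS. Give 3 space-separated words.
vaddr=408: (3,1) not in TLB -> MISS, insert
vaddr=445: (3,3) not in TLB -> MISS, insert
vaddr=438: (3,3) in TLB -> HIT

Answer: MISS MISS HIT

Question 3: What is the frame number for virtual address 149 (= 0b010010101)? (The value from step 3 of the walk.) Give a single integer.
Answer: 10

Derivation:
vaddr = 149: l1_idx=1, l2_idx=1
L1[1] = 2; L2[2][1] = 10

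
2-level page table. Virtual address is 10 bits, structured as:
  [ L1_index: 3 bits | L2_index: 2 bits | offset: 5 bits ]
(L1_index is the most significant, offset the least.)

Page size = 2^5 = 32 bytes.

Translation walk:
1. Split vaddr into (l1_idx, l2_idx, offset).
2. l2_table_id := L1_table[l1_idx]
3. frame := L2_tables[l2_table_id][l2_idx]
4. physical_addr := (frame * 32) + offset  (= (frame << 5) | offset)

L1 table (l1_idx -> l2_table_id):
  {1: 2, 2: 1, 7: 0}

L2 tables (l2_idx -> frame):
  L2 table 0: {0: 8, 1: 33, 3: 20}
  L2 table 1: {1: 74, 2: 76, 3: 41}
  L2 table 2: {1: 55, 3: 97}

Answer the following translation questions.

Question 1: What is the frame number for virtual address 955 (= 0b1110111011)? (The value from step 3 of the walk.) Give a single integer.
vaddr = 955: l1_idx=7, l2_idx=1
L1[7] = 0; L2[0][1] = 33

Answer: 33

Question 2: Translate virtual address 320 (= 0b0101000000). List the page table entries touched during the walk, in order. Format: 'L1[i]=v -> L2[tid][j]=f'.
vaddr = 320 = 0b0101000000
Split: l1_idx=2, l2_idx=2, offset=0

Answer: L1[2]=1 -> L2[1][2]=76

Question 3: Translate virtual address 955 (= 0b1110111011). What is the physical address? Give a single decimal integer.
vaddr = 955 = 0b1110111011
Split: l1_idx=7, l2_idx=1, offset=27
L1[7] = 0
L2[0][1] = 33
paddr = 33 * 32 + 27 = 1083

Answer: 1083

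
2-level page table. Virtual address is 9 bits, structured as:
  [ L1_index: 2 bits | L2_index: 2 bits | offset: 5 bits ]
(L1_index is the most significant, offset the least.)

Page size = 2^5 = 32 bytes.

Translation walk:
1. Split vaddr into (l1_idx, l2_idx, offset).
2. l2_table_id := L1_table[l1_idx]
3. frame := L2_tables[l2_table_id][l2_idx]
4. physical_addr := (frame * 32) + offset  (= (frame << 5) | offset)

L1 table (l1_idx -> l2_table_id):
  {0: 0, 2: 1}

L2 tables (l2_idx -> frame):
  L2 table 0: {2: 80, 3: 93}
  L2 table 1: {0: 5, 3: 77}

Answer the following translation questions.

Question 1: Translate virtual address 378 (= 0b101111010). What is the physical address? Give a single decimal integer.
vaddr = 378 = 0b101111010
Split: l1_idx=2, l2_idx=3, offset=26
L1[2] = 1
L2[1][3] = 77
paddr = 77 * 32 + 26 = 2490

Answer: 2490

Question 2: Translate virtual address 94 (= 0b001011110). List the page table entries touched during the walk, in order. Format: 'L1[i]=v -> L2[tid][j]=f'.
vaddr = 94 = 0b001011110
Split: l1_idx=0, l2_idx=2, offset=30

Answer: L1[0]=0 -> L2[0][2]=80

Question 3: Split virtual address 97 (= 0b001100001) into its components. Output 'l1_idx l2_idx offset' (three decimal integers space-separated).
vaddr = 97 = 0b001100001
  top 2 bits -> l1_idx = 0
  next 2 bits -> l2_idx = 3
  bottom 5 bits -> offset = 1

Answer: 0 3 1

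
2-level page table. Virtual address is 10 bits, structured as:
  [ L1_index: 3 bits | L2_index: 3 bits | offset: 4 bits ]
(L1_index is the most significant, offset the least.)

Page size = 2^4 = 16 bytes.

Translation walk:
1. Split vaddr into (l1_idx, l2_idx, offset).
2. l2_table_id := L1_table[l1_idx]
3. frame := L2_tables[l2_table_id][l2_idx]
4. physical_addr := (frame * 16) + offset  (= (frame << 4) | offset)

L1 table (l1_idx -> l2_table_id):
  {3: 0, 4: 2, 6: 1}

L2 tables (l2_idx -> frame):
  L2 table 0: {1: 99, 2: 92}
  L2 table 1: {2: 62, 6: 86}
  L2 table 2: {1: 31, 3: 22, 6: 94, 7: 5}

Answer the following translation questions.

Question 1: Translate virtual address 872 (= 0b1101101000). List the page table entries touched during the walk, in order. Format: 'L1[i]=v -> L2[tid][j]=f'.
Answer: L1[6]=1 -> L2[1][6]=86

Derivation:
vaddr = 872 = 0b1101101000
Split: l1_idx=6, l2_idx=6, offset=8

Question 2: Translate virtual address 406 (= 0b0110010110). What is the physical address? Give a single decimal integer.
Answer: 1590

Derivation:
vaddr = 406 = 0b0110010110
Split: l1_idx=3, l2_idx=1, offset=6
L1[3] = 0
L2[0][1] = 99
paddr = 99 * 16 + 6 = 1590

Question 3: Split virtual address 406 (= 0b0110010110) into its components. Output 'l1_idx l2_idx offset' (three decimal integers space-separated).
Answer: 3 1 6

Derivation:
vaddr = 406 = 0b0110010110
  top 3 bits -> l1_idx = 3
  next 3 bits -> l2_idx = 1
  bottom 4 bits -> offset = 6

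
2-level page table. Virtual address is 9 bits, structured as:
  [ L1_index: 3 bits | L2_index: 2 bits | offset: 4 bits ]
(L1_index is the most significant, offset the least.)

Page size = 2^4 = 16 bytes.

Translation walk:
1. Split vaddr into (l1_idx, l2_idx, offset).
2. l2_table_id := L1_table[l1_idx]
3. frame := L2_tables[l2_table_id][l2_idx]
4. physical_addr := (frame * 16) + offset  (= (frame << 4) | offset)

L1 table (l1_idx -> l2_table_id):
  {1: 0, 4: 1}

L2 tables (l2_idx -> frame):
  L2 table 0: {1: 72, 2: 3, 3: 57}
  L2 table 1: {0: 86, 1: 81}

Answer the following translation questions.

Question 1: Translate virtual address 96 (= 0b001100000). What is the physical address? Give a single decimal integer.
vaddr = 96 = 0b001100000
Split: l1_idx=1, l2_idx=2, offset=0
L1[1] = 0
L2[0][2] = 3
paddr = 3 * 16 + 0 = 48

Answer: 48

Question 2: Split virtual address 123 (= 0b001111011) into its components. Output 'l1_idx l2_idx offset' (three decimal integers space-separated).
vaddr = 123 = 0b001111011
  top 3 bits -> l1_idx = 1
  next 2 bits -> l2_idx = 3
  bottom 4 bits -> offset = 11

Answer: 1 3 11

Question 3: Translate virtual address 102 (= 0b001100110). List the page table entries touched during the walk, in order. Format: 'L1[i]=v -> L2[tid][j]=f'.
vaddr = 102 = 0b001100110
Split: l1_idx=1, l2_idx=2, offset=6

Answer: L1[1]=0 -> L2[0][2]=3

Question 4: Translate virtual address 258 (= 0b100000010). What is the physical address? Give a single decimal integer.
Answer: 1378

Derivation:
vaddr = 258 = 0b100000010
Split: l1_idx=4, l2_idx=0, offset=2
L1[4] = 1
L2[1][0] = 86
paddr = 86 * 16 + 2 = 1378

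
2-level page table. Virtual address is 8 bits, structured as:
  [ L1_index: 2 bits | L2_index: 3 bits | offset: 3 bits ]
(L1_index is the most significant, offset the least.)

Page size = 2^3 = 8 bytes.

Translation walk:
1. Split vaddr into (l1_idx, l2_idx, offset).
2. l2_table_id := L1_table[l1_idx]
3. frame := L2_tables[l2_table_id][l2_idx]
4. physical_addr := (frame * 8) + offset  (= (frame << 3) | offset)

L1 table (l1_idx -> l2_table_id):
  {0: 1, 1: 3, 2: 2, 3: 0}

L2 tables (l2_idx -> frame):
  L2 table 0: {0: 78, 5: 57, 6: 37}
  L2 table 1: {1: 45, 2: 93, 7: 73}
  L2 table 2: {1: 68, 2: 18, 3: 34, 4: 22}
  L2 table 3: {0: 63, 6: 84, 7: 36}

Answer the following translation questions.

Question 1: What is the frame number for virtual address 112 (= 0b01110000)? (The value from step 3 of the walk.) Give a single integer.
Answer: 84

Derivation:
vaddr = 112: l1_idx=1, l2_idx=6
L1[1] = 3; L2[3][6] = 84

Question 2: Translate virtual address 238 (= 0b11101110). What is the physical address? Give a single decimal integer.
Answer: 462

Derivation:
vaddr = 238 = 0b11101110
Split: l1_idx=3, l2_idx=5, offset=6
L1[3] = 0
L2[0][5] = 57
paddr = 57 * 8 + 6 = 462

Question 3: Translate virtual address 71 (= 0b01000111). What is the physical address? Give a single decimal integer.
Answer: 511

Derivation:
vaddr = 71 = 0b01000111
Split: l1_idx=1, l2_idx=0, offset=7
L1[1] = 3
L2[3][0] = 63
paddr = 63 * 8 + 7 = 511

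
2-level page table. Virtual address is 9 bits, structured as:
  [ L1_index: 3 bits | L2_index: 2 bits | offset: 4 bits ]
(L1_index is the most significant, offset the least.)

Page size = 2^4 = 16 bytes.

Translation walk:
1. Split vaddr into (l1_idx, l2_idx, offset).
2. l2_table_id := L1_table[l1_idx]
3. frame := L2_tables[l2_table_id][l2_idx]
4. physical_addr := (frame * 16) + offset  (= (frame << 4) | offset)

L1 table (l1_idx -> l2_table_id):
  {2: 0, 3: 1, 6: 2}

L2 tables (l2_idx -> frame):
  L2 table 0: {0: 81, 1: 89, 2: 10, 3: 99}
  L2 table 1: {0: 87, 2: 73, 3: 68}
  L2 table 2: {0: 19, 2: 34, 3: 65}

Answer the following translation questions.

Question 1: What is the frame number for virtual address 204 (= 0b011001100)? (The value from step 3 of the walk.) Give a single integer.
vaddr = 204: l1_idx=3, l2_idx=0
L1[3] = 1; L2[1][0] = 87

Answer: 87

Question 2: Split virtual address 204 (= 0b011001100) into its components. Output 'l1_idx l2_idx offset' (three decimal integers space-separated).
Answer: 3 0 12

Derivation:
vaddr = 204 = 0b011001100
  top 3 bits -> l1_idx = 3
  next 2 bits -> l2_idx = 0
  bottom 4 bits -> offset = 12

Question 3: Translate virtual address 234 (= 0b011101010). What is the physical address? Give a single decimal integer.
Answer: 1178

Derivation:
vaddr = 234 = 0b011101010
Split: l1_idx=3, l2_idx=2, offset=10
L1[3] = 1
L2[1][2] = 73
paddr = 73 * 16 + 10 = 1178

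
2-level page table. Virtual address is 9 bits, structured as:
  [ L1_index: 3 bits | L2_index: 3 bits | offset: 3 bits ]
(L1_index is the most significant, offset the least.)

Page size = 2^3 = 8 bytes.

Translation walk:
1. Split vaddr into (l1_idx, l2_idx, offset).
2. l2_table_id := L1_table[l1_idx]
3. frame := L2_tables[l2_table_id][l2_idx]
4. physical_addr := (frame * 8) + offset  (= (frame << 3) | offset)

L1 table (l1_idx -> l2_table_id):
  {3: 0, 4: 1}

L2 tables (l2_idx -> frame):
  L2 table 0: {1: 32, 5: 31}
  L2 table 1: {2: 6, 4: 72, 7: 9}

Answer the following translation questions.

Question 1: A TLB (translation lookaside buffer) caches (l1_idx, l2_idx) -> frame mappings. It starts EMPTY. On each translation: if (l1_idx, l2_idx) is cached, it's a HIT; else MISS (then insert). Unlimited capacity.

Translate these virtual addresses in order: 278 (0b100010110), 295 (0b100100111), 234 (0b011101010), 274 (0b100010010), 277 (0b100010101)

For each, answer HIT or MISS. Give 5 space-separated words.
Answer: MISS MISS MISS HIT HIT

Derivation:
vaddr=278: (4,2) not in TLB -> MISS, insert
vaddr=295: (4,4) not in TLB -> MISS, insert
vaddr=234: (3,5) not in TLB -> MISS, insert
vaddr=274: (4,2) in TLB -> HIT
vaddr=277: (4,2) in TLB -> HIT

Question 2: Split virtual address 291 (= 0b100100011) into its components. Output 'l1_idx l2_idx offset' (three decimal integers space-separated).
Answer: 4 4 3

Derivation:
vaddr = 291 = 0b100100011
  top 3 bits -> l1_idx = 4
  next 3 bits -> l2_idx = 4
  bottom 3 bits -> offset = 3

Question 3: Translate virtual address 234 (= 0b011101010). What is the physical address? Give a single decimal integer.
Answer: 250

Derivation:
vaddr = 234 = 0b011101010
Split: l1_idx=3, l2_idx=5, offset=2
L1[3] = 0
L2[0][5] = 31
paddr = 31 * 8 + 2 = 250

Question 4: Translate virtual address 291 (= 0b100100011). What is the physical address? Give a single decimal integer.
vaddr = 291 = 0b100100011
Split: l1_idx=4, l2_idx=4, offset=3
L1[4] = 1
L2[1][4] = 72
paddr = 72 * 8 + 3 = 579

Answer: 579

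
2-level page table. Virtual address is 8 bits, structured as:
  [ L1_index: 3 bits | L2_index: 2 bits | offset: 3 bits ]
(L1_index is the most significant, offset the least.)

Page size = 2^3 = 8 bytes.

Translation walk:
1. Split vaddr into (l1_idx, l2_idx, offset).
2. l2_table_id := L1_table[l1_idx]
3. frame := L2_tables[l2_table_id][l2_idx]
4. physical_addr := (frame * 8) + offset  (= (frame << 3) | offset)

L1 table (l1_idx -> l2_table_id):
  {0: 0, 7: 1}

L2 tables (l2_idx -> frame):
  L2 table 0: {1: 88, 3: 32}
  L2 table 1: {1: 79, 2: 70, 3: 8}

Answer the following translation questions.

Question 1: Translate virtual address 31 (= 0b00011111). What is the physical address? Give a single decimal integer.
Answer: 263

Derivation:
vaddr = 31 = 0b00011111
Split: l1_idx=0, l2_idx=3, offset=7
L1[0] = 0
L2[0][3] = 32
paddr = 32 * 8 + 7 = 263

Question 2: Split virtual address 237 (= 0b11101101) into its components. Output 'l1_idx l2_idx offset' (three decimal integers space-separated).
vaddr = 237 = 0b11101101
  top 3 bits -> l1_idx = 7
  next 2 bits -> l2_idx = 1
  bottom 3 bits -> offset = 5

Answer: 7 1 5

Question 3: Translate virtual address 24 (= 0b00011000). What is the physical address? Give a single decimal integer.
vaddr = 24 = 0b00011000
Split: l1_idx=0, l2_idx=3, offset=0
L1[0] = 0
L2[0][3] = 32
paddr = 32 * 8 + 0 = 256

Answer: 256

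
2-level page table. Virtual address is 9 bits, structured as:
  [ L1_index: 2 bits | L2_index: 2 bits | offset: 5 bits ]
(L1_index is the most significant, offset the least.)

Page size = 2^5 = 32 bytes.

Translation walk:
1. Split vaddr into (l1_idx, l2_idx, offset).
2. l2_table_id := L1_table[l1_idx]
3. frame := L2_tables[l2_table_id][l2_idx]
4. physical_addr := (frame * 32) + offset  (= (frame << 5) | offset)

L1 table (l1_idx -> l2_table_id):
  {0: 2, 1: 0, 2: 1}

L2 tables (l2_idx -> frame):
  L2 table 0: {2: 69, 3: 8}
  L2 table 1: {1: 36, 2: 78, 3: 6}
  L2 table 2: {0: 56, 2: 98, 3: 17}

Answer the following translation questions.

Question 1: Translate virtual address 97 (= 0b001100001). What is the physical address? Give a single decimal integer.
vaddr = 97 = 0b001100001
Split: l1_idx=0, l2_idx=3, offset=1
L1[0] = 2
L2[2][3] = 17
paddr = 17 * 32 + 1 = 545

Answer: 545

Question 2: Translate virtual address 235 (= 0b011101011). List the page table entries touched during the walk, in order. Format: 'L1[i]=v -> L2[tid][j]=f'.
Answer: L1[1]=0 -> L2[0][3]=8

Derivation:
vaddr = 235 = 0b011101011
Split: l1_idx=1, l2_idx=3, offset=11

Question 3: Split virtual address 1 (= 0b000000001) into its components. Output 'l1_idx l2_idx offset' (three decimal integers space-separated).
vaddr = 1 = 0b000000001
  top 2 bits -> l1_idx = 0
  next 2 bits -> l2_idx = 0
  bottom 5 bits -> offset = 1

Answer: 0 0 1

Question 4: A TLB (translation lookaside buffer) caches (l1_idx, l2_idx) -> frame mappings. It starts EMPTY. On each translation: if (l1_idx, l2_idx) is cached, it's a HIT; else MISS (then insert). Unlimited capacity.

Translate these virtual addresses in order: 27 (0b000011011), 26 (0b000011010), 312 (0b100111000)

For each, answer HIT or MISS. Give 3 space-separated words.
Answer: MISS HIT MISS

Derivation:
vaddr=27: (0,0) not in TLB -> MISS, insert
vaddr=26: (0,0) in TLB -> HIT
vaddr=312: (2,1) not in TLB -> MISS, insert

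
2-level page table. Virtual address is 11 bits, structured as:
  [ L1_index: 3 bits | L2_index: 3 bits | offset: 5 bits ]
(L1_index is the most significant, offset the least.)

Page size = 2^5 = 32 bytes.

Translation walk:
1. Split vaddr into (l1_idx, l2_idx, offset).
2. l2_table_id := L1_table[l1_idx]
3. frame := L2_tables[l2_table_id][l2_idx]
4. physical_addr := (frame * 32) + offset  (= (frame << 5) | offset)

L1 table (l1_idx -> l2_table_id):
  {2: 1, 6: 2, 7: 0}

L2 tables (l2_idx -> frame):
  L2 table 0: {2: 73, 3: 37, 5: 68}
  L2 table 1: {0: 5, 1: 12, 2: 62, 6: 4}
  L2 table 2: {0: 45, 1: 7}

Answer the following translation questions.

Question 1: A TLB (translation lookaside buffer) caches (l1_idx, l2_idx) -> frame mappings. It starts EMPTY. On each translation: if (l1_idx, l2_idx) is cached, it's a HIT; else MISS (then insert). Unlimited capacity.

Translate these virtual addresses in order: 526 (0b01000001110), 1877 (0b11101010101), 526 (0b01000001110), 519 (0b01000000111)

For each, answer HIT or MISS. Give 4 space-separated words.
Answer: MISS MISS HIT HIT

Derivation:
vaddr=526: (2,0) not in TLB -> MISS, insert
vaddr=1877: (7,2) not in TLB -> MISS, insert
vaddr=526: (2,0) in TLB -> HIT
vaddr=519: (2,0) in TLB -> HIT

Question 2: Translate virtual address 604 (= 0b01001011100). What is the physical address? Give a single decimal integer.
vaddr = 604 = 0b01001011100
Split: l1_idx=2, l2_idx=2, offset=28
L1[2] = 1
L2[1][2] = 62
paddr = 62 * 32 + 28 = 2012

Answer: 2012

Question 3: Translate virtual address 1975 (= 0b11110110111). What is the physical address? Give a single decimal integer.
Answer: 2199

Derivation:
vaddr = 1975 = 0b11110110111
Split: l1_idx=7, l2_idx=5, offset=23
L1[7] = 0
L2[0][5] = 68
paddr = 68 * 32 + 23 = 2199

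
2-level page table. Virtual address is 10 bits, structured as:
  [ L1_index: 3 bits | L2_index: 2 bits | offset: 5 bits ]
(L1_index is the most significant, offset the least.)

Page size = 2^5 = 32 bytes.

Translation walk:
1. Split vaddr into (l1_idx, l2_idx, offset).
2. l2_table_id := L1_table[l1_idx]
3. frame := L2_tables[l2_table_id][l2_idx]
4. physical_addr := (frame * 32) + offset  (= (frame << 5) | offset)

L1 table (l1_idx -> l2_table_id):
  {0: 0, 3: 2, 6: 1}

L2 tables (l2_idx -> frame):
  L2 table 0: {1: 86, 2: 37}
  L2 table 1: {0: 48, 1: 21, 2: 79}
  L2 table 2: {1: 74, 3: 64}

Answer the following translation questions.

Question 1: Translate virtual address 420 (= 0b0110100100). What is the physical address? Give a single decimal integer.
Answer: 2372

Derivation:
vaddr = 420 = 0b0110100100
Split: l1_idx=3, l2_idx=1, offset=4
L1[3] = 2
L2[2][1] = 74
paddr = 74 * 32 + 4 = 2372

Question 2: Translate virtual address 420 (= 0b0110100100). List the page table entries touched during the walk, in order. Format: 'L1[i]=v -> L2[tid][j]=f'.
Answer: L1[3]=2 -> L2[2][1]=74

Derivation:
vaddr = 420 = 0b0110100100
Split: l1_idx=3, l2_idx=1, offset=4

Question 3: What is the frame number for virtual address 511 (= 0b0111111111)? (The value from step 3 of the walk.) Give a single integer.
Answer: 64

Derivation:
vaddr = 511: l1_idx=3, l2_idx=3
L1[3] = 2; L2[2][3] = 64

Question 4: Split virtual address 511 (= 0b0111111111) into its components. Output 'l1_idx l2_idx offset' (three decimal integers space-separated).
vaddr = 511 = 0b0111111111
  top 3 bits -> l1_idx = 3
  next 2 bits -> l2_idx = 3
  bottom 5 bits -> offset = 31

Answer: 3 3 31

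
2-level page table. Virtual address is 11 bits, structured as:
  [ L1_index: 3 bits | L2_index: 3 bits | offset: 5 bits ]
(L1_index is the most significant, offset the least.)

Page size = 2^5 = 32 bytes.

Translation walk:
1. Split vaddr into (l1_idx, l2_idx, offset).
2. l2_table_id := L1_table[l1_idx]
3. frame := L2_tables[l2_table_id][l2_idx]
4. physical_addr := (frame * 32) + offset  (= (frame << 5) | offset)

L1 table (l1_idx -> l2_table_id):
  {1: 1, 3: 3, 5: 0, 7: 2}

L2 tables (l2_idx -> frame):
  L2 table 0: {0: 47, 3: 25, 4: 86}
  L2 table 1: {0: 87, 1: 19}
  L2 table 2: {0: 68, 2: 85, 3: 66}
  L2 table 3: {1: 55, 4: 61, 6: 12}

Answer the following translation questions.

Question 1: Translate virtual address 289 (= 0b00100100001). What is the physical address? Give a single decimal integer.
Answer: 609

Derivation:
vaddr = 289 = 0b00100100001
Split: l1_idx=1, l2_idx=1, offset=1
L1[1] = 1
L2[1][1] = 19
paddr = 19 * 32 + 1 = 609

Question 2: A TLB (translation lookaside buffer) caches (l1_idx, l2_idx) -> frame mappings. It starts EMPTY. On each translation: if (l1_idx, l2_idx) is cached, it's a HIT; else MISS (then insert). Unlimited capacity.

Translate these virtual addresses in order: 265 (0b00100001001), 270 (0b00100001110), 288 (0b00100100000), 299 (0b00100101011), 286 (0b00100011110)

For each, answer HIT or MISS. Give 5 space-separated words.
vaddr=265: (1,0) not in TLB -> MISS, insert
vaddr=270: (1,0) in TLB -> HIT
vaddr=288: (1,1) not in TLB -> MISS, insert
vaddr=299: (1,1) in TLB -> HIT
vaddr=286: (1,0) in TLB -> HIT

Answer: MISS HIT MISS HIT HIT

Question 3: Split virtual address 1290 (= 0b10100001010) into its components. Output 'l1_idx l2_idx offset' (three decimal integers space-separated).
vaddr = 1290 = 0b10100001010
  top 3 bits -> l1_idx = 5
  next 3 bits -> l2_idx = 0
  bottom 5 bits -> offset = 10

Answer: 5 0 10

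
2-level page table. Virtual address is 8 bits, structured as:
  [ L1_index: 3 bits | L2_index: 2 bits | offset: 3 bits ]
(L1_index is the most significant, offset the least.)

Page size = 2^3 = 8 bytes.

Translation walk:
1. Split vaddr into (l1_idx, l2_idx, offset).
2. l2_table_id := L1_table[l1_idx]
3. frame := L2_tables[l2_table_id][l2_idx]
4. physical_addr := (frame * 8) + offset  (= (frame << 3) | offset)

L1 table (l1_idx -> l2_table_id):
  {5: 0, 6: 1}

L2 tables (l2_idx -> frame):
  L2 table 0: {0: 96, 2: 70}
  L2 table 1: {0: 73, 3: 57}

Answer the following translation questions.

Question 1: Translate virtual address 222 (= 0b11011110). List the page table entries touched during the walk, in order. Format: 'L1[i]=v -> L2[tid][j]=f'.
Answer: L1[6]=1 -> L2[1][3]=57

Derivation:
vaddr = 222 = 0b11011110
Split: l1_idx=6, l2_idx=3, offset=6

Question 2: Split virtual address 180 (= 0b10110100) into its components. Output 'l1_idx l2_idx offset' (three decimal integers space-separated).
Answer: 5 2 4

Derivation:
vaddr = 180 = 0b10110100
  top 3 bits -> l1_idx = 5
  next 2 bits -> l2_idx = 2
  bottom 3 bits -> offset = 4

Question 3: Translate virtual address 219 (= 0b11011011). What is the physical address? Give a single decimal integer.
vaddr = 219 = 0b11011011
Split: l1_idx=6, l2_idx=3, offset=3
L1[6] = 1
L2[1][3] = 57
paddr = 57 * 8 + 3 = 459

Answer: 459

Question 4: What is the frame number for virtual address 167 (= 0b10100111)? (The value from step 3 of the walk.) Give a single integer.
Answer: 96

Derivation:
vaddr = 167: l1_idx=5, l2_idx=0
L1[5] = 0; L2[0][0] = 96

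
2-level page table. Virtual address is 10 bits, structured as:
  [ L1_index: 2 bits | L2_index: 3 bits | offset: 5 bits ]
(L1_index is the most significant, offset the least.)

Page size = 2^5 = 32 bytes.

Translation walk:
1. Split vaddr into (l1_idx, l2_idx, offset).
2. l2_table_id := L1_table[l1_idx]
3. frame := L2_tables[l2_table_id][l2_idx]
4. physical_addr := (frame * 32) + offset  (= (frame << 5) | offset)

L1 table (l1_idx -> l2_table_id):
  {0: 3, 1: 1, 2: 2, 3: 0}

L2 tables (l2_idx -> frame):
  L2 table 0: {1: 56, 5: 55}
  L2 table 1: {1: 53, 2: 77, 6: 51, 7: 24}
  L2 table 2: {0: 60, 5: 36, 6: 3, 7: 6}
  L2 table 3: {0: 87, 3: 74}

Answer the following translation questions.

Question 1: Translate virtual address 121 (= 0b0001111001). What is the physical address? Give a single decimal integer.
Answer: 2393

Derivation:
vaddr = 121 = 0b0001111001
Split: l1_idx=0, l2_idx=3, offset=25
L1[0] = 3
L2[3][3] = 74
paddr = 74 * 32 + 25 = 2393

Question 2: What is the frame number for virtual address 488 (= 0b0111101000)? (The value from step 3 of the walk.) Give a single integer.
Answer: 24

Derivation:
vaddr = 488: l1_idx=1, l2_idx=7
L1[1] = 1; L2[1][7] = 24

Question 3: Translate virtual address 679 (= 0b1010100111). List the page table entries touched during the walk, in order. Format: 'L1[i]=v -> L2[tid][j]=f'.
Answer: L1[2]=2 -> L2[2][5]=36

Derivation:
vaddr = 679 = 0b1010100111
Split: l1_idx=2, l2_idx=5, offset=7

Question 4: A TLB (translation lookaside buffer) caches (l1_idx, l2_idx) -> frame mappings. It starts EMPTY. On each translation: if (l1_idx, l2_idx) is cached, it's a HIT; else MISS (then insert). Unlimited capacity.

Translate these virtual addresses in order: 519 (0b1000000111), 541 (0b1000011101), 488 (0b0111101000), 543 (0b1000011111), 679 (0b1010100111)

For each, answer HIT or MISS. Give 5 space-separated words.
vaddr=519: (2,0) not in TLB -> MISS, insert
vaddr=541: (2,0) in TLB -> HIT
vaddr=488: (1,7) not in TLB -> MISS, insert
vaddr=543: (2,0) in TLB -> HIT
vaddr=679: (2,5) not in TLB -> MISS, insert

Answer: MISS HIT MISS HIT MISS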